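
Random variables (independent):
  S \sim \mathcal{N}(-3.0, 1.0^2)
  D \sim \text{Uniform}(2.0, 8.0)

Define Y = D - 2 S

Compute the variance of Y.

For independent RVs: Var(aX + bY) = a²Var(X) + b²Var(Y)
Var(S) = 1
Var(D) = 3
Var(Y) = (-2)²*1 + 1²*3
= 4*1 + 1*3 = 7

7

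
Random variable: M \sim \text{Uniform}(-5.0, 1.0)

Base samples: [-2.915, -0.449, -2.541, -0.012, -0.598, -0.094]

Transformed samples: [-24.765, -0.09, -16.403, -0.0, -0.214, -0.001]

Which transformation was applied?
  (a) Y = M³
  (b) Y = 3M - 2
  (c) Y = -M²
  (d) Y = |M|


Checking option (a) Y = M³:
  M = -2.915 -> Y = -24.765 ✓
  M = -0.449 -> Y = -0.09 ✓
  M = -2.541 -> Y = -16.403 ✓
All samples match this transformation.

(a) M³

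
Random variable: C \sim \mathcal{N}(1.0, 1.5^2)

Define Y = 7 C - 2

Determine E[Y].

For Y = 7C - 2:
E[Y] = 7 * E[C] - 2
E[C] = 1.0 = 1
E[Y] = 7 * 1 - 2 = 5

5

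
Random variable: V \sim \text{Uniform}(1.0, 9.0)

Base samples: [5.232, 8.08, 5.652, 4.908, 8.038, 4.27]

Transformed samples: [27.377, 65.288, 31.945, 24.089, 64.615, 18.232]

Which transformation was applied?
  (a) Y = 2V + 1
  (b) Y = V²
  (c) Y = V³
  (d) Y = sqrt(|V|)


Checking option (b) Y = V²:
  V = 5.232 -> Y = 27.377 ✓
  V = 8.08 -> Y = 65.288 ✓
  V = 5.652 -> Y = 31.945 ✓
All samples match this transformation.

(b) V²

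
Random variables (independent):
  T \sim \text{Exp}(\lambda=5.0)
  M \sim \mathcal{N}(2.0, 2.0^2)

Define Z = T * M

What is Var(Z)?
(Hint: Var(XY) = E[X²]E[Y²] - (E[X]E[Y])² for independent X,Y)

Var(XY) = E[X²]E[Y²] - (E[X]E[Y])²
E[T] = 0.2, Var(T) = 0.04
E[M] = 2, Var(M) = 4
E[T²] = 0.04 + 0.2² = 0.08
E[M²] = 4 + 2² = 8
Var(Z) = 0.08*8 - (0.2*2)²
= 0.64 - 0.16 = 0.48

0.48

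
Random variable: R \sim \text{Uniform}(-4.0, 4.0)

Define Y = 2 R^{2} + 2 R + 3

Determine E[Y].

E[Y] = 2*E[R²] + 2*E[R] + 3
E[R] = 0
E[R²] = Var(R) + (E[R])² = 5.3333333 + 0 = 5.3333333
E[Y] = 2*5.3333333 + 2*0 + 3 = 13.666667

13.666667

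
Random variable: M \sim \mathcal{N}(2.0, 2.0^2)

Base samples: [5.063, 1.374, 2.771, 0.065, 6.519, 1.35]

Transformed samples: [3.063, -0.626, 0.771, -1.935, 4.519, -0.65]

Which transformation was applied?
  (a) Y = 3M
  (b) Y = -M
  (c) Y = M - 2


Checking option (c) Y = M - 2:
  M = 5.063 -> Y = 3.063 ✓
  M = 1.374 -> Y = -0.626 ✓
  M = 2.771 -> Y = 0.771 ✓
All samples match this transformation.

(c) M - 2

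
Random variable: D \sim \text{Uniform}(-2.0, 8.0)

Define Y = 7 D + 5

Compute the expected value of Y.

For Y = 7D + 5:
E[Y] = 7 * E[D] + 5
E[D] = (-2 + 8)/2 = 3
E[Y] = 7 * 3 + 5 = 26

26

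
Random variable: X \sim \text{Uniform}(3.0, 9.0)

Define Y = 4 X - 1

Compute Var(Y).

For Y = aX + b: Var(Y) = a² * Var(X)
Var(X) = (9 - 3)^2/12 = 3
Var(Y) = 4² * 3 = 16 * 3 = 48

48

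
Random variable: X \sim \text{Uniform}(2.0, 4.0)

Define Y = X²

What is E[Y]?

E[X²] = Var(X) + (E[X])² = 0.33333333 + 9 = 9.3333333

9.3333333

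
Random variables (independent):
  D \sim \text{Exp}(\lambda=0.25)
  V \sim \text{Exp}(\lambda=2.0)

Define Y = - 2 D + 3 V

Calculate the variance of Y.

For independent RVs: Var(aX + bY) = a²Var(X) + b²Var(Y)
Var(D) = 16
Var(V) = 0.25
Var(Y) = (-2)²*16 + 3²*0.25
= 4*16 + 9*0.25 = 66.25

66.25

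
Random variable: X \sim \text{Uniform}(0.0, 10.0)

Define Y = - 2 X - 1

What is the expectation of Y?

For Y = -2X - 1:
E[Y] = -2 * E[X] - 1
E[X] = (0 + 10)/2 = 5
E[Y] = -2 * 5 - 1 = -11

-11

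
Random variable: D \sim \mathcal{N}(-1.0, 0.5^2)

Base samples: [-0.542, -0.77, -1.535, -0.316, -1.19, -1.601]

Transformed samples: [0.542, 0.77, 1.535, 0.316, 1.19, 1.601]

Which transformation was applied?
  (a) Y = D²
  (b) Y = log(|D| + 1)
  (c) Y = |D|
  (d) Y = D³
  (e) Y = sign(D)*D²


Checking option (c) Y = |D|:
  D = -0.542 -> Y = 0.542 ✓
  D = -0.77 -> Y = 0.77 ✓
  D = -1.535 -> Y = 1.535 ✓
All samples match this transformation.

(c) |D|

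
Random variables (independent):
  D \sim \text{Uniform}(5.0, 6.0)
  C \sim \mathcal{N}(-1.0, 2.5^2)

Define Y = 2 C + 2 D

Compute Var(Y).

For independent RVs: Var(aX + bY) = a²Var(X) + b²Var(Y)
Var(D) = 0.083333333
Var(C) = 6.25
Var(Y) = 2²*0.083333333 + 2²*6.25
= 4*0.083333333 + 4*6.25 = 25.333333

25.333333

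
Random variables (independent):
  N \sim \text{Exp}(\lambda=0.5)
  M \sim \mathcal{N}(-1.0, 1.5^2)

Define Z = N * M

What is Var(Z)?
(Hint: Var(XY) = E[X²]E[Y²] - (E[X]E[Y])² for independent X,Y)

Var(XY) = E[X²]E[Y²] - (E[X]E[Y])²
E[N] = 2, Var(N) = 4
E[M] = -1, Var(M) = 2.25
E[N²] = 4 + 2² = 8
E[M²] = 2.25 + (-1)² = 3.25
Var(Z) = 8*3.25 - (2*(-1))²
= 26 - 4 = 22

22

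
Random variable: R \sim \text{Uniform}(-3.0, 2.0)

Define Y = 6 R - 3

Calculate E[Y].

For Y = 6R - 3:
E[Y] = 6 * E[R] - 3
E[R] = (-3 + 2)/2 = -0.5
E[Y] = 6 * (-0.5) - 3 = -6

-6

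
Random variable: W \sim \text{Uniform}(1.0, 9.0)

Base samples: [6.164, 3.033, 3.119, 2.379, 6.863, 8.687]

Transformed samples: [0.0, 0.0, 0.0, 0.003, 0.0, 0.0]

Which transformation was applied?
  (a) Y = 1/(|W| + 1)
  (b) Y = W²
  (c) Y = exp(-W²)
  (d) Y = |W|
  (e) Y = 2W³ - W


Checking option (c) Y = exp(-W²):
  W = 6.164 -> Y = 0.0 ✓
  W = 3.033 -> Y = 0.0 ✓
  W = 3.119 -> Y = 0.0 ✓
All samples match this transformation.

(c) exp(-W²)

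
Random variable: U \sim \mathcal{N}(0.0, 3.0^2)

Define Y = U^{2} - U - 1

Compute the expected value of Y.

E[Y] = 1*E[U²] - 1*E[U] - 1
E[U] = 0
E[U²] = Var(U) + (E[U])² = 9 + 0 = 9
E[Y] = 1*9 - 1*0 - 1 = 8

8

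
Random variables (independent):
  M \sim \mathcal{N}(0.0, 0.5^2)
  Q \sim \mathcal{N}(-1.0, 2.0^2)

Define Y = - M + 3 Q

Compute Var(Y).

For independent RVs: Var(aX + bY) = a²Var(X) + b²Var(Y)
Var(M) = 0.25
Var(Q) = 4
Var(Y) = (-1)²*0.25 + 3²*4
= 1*0.25 + 9*4 = 36.25

36.25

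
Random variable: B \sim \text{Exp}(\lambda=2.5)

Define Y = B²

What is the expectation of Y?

E[B²] = Var(B) + (E[B])² = 0.16 + 0.16 = 0.32

0.32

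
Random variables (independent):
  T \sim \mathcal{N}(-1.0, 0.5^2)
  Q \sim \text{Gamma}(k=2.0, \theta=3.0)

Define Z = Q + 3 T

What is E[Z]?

E[Z] = 3*E[T] + 1*E[Q]
E[T] = -1
E[Q] = 6
E[Z] = 3*(-1) + 1*6 = 3

3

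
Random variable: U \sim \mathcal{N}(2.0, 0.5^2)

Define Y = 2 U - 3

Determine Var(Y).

For Y = aU + b: Var(Y) = a² * Var(U)
Var(U) = 0.5^2 = 0.25
Var(Y) = 2² * 0.25 = 4 * 0.25 = 1

1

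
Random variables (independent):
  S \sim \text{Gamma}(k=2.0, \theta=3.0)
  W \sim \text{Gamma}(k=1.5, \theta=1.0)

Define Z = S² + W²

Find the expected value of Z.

E[Z] = E[S²] + E[W²]
E[S²] = Var(S) + E[S]² = 18 + 36 = 54
E[W²] = Var(W) + E[W]² = 1.5 + 2.25 = 3.75
E[Z] = 54 + 3.75 = 57.75

57.75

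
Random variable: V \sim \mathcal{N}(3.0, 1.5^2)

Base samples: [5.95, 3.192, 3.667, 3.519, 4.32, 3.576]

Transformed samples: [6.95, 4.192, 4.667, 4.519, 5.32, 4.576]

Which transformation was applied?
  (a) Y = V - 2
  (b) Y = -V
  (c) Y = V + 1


Checking option (c) Y = V + 1:
  V = 5.95 -> Y = 6.95 ✓
  V = 3.192 -> Y = 4.192 ✓
  V = 3.667 -> Y = 4.667 ✓
All samples match this transformation.

(c) V + 1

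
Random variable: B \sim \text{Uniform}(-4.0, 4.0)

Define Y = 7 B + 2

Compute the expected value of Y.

For Y = 7B + 2:
E[Y] = 7 * E[B] + 2
E[B] = (-4 + 4)/2 = 0
E[Y] = 7 * 0 + 2 = 2

2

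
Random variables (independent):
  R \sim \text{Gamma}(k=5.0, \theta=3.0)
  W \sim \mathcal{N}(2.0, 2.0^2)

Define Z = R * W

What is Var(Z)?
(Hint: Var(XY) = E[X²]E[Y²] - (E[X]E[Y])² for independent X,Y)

Var(XY) = E[X²]E[Y²] - (E[X]E[Y])²
E[R] = 15, Var(R) = 45
E[W] = 2, Var(W) = 4
E[R²] = 45 + 15² = 270
E[W²] = 4 + 2² = 8
Var(Z) = 270*8 - (15*2)²
= 2160 - 900 = 1260

1260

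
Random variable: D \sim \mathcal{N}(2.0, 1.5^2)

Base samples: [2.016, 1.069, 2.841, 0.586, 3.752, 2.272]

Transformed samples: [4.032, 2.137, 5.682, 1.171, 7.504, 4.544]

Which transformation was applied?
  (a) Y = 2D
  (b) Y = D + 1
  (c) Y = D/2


Checking option (a) Y = 2D:
  D = 2.016 -> Y = 4.032 ✓
  D = 1.069 -> Y = 2.137 ✓
  D = 2.841 -> Y = 5.682 ✓
All samples match this transformation.

(a) 2D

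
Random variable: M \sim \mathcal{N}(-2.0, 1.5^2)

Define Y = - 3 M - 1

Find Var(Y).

For Y = aM + b: Var(Y) = a² * Var(M)
Var(M) = 1.5^2 = 2.25
Var(Y) = (-3)² * 2.25 = 9 * 2.25 = 20.25

20.25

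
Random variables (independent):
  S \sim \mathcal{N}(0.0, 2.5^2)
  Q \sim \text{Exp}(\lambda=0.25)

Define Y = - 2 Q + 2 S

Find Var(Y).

For independent RVs: Var(aX + bY) = a²Var(X) + b²Var(Y)
Var(S) = 6.25
Var(Q) = 16
Var(Y) = 2²*6.25 + (-2)²*16
= 4*6.25 + 4*16 = 89

89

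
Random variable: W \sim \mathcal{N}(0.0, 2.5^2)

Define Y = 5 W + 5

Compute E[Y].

For Y = 5W + 5:
E[Y] = 5 * E[W] + 5
E[W] = 0.0 = 0
E[Y] = 5 * 0 + 5 = 5

5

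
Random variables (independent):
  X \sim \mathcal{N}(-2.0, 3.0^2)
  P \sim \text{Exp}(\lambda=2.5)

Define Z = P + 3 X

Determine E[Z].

E[Z] = 3*E[X] + 1*E[P]
E[X] = -2
E[P] = 0.4
E[Z] = 3*(-2) + 1*0.4 = -5.6

-5.6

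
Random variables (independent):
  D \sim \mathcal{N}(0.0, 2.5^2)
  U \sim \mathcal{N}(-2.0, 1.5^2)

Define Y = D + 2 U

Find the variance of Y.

For independent RVs: Var(aX + bY) = a²Var(X) + b²Var(Y)
Var(D) = 6.25
Var(U) = 2.25
Var(Y) = 1²*6.25 + 2²*2.25
= 1*6.25 + 4*2.25 = 15.25

15.25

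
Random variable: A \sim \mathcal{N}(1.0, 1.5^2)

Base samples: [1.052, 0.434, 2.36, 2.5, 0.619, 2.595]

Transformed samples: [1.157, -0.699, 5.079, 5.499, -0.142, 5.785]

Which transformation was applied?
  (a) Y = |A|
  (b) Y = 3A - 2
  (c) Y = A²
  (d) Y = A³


Checking option (b) Y = 3A - 2:
  A = 1.052 -> Y = 1.157 ✓
  A = 0.434 -> Y = -0.699 ✓
  A = 2.36 -> Y = 5.079 ✓
All samples match this transformation.

(b) 3A - 2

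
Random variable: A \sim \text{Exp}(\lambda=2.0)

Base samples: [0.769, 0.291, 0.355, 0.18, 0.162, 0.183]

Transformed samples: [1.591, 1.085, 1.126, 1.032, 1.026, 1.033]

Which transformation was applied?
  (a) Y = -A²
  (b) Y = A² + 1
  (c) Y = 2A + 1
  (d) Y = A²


Checking option (b) Y = A² + 1:
  A = 0.769 -> Y = 1.591 ✓
  A = 0.291 -> Y = 1.085 ✓
  A = 0.355 -> Y = 1.126 ✓
All samples match this transformation.

(b) A² + 1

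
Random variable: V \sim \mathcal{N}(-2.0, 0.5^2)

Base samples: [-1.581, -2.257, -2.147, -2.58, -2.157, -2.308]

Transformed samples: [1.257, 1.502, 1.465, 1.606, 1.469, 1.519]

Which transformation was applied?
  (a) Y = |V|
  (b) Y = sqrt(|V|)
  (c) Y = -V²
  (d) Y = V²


Checking option (b) Y = sqrt(|V|):
  V = -1.581 -> Y = 1.257 ✓
  V = -2.257 -> Y = 1.502 ✓
  V = -2.147 -> Y = 1.465 ✓
All samples match this transformation.

(b) sqrt(|V|)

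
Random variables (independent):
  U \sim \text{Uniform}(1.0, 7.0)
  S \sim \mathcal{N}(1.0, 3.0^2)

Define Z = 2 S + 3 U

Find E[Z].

E[Z] = 3*E[U] + 2*E[S]
E[U] = 4
E[S] = 1
E[Z] = 3*4 + 2*1 = 14

14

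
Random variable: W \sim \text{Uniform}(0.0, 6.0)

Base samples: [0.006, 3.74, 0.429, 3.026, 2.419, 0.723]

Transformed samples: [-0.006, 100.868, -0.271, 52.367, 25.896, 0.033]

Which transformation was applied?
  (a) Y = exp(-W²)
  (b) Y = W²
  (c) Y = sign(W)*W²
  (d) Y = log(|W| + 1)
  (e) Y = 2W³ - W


Checking option (e) Y = 2W³ - W:
  W = 0.006 -> Y = -0.006 ✓
  W = 3.74 -> Y = 100.868 ✓
  W = 0.429 -> Y = -0.271 ✓
All samples match this transformation.

(e) 2W³ - W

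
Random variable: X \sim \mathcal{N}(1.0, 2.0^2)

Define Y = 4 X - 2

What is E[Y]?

For Y = 4X - 2:
E[Y] = 4 * E[X] - 2
E[X] = 1.0 = 1
E[Y] = 4 * 1 - 2 = 2

2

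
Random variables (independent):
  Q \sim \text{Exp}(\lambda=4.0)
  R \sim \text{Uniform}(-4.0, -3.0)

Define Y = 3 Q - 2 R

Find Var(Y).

For independent RVs: Var(aX + bY) = a²Var(X) + b²Var(Y)
Var(Q) = 0.0625
Var(R) = 0.083333333
Var(Y) = 3²*0.0625 + (-2)²*0.083333333
= 9*0.0625 + 4*0.083333333 = 0.89583333

0.89583333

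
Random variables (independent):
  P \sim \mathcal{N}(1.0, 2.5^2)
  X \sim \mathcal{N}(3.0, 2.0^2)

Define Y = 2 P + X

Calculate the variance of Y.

For independent RVs: Var(aX + bY) = a²Var(X) + b²Var(Y)
Var(P) = 6.25
Var(X) = 4
Var(Y) = 2²*6.25 + 1²*4
= 4*6.25 + 1*4 = 29

29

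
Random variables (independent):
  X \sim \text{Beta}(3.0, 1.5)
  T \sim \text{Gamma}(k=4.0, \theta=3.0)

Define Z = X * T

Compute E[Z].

For independent RVs: E[XY] = E[X]*E[Y]
E[X] = 0.66666667
E[T] = 12
E[Z] = 0.66666667 * 12 = 8

8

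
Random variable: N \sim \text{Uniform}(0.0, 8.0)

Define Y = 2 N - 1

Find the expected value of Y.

For Y = 2N - 1:
E[Y] = 2 * E[N] - 1
E[N] = (0 + 8)/2 = 4
E[Y] = 2 * 4 - 1 = 7

7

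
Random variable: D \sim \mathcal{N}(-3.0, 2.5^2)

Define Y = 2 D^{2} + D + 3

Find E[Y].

E[Y] = 2*E[D²] + 1*E[D] + 3
E[D] = -3
E[D²] = Var(D) + (E[D])² = 6.25 + 9 = 15.25
E[Y] = 2*15.25 + 1*(-3) + 3 = 30.5

30.5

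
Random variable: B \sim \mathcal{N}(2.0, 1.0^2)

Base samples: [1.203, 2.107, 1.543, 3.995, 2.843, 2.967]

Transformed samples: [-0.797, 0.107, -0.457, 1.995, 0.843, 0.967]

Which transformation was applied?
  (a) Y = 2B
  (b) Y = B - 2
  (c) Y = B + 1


Checking option (b) Y = B - 2:
  B = 1.203 -> Y = -0.797 ✓
  B = 2.107 -> Y = 0.107 ✓
  B = 1.543 -> Y = -0.457 ✓
All samples match this transformation.

(b) B - 2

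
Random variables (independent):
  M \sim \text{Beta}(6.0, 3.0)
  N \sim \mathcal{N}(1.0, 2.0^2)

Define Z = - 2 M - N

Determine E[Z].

E[Z] = -2*E[M] - 1*E[N]
E[M] = 0.66666667
E[N] = 1
E[Z] = -2*0.66666667 - 1*1 = -2.3333333

-2.3333333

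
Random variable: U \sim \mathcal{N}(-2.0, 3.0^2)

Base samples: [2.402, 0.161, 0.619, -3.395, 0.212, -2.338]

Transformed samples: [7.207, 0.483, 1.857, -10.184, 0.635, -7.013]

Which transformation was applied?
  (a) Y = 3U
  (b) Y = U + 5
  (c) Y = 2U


Checking option (a) Y = 3U:
  U = 2.402 -> Y = 7.207 ✓
  U = 0.161 -> Y = 0.483 ✓
  U = 0.619 -> Y = 1.857 ✓
All samples match this transformation.

(a) 3U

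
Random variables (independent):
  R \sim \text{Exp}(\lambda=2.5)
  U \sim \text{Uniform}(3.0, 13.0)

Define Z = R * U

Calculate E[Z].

For independent RVs: E[XY] = E[X]*E[Y]
E[R] = 0.4
E[U] = 8
E[Z] = 0.4 * 8 = 3.2

3.2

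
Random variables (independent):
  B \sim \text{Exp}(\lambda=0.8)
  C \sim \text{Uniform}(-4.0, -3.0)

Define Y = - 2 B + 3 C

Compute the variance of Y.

For independent RVs: Var(aX + bY) = a²Var(X) + b²Var(Y)
Var(B) = 1.5625
Var(C) = 0.083333333
Var(Y) = (-2)²*1.5625 + 3²*0.083333333
= 4*1.5625 + 9*0.083333333 = 7

7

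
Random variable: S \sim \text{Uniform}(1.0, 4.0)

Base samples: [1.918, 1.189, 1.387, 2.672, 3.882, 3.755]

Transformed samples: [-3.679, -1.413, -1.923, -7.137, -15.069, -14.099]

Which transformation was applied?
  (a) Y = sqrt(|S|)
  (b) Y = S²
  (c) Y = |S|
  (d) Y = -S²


Checking option (d) Y = -S²:
  S = 1.918 -> Y = -3.679 ✓
  S = 1.189 -> Y = -1.413 ✓
  S = 1.387 -> Y = -1.923 ✓
All samples match this transformation.

(d) -S²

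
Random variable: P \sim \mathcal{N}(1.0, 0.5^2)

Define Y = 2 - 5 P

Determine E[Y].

For Y = -5P + 2:
E[Y] = -5 * E[P] + 2
E[P] = 1.0 = 1
E[Y] = -5 * 1 + 2 = -3

-3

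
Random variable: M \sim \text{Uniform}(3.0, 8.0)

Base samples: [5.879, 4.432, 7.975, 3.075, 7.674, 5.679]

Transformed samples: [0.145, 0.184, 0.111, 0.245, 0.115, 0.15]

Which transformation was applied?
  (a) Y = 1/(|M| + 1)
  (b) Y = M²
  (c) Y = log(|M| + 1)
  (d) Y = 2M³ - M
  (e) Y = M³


Checking option (a) Y = 1/(|M| + 1):
  M = 5.879 -> Y = 0.145 ✓
  M = 4.432 -> Y = 0.184 ✓
  M = 7.975 -> Y = 0.111 ✓
All samples match this transformation.

(a) 1/(|M| + 1)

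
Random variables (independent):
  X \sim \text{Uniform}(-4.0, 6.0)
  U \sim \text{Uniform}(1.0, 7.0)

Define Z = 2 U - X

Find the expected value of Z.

E[Z] = -1*E[X] + 2*E[U]
E[X] = 1
E[U] = 4
E[Z] = -1*1 + 2*4 = 7

7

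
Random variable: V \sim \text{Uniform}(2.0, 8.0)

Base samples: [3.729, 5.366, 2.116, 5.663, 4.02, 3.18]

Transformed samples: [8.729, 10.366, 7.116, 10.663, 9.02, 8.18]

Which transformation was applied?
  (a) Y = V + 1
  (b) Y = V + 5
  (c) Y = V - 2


Checking option (b) Y = V + 5:
  V = 3.729 -> Y = 8.729 ✓
  V = 5.366 -> Y = 10.366 ✓
  V = 2.116 -> Y = 7.116 ✓
All samples match this transformation.

(b) V + 5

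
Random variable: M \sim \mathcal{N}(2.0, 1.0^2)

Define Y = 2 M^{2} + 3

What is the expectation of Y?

E[Y] = 2*E[M²] + 3
E[M] = 2
E[M²] = Var(M) + (E[M])² = 1 + 4 = 5
E[Y] = 2*5 + 3 = 13

13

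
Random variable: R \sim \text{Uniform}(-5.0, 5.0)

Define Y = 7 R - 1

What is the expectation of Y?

For Y = 7R - 1:
E[Y] = 7 * E[R] - 1
E[R] = (-5 + 5)/2 = 0
E[Y] = 7 * 0 - 1 = -1

-1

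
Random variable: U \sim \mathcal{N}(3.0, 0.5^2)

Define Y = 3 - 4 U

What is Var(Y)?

For Y = aU + b: Var(Y) = a² * Var(U)
Var(U) = 0.5^2 = 0.25
Var(Y) = (-4)² * 0.25 = 16 * 0.25 = 4

4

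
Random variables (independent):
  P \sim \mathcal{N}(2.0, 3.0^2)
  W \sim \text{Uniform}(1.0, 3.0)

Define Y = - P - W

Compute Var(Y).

For independent RVs: Var(aX + bY) = a²Var(X) + b²Var(Y)
Var(P) = 9
Var(W) = 0.33333333
Var(Y) = (-1)²*9 + (-1)²*0.33333333
= 1*9 + 1*0.33333333 = 9.3333333

9.3333333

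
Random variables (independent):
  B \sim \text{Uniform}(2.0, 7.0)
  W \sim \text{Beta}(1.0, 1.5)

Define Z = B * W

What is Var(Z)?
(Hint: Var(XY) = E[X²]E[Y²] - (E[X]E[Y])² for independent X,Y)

Var(XY) = E[X²]E[Y²] - (E[X]E[Y])²
E[B] = 4.5, Var(B) = 2.0833333
E[W] = 0.4, Var(W) = 0.068571429
E[B²] = 2.0833333 + 4.5² = 22.333333
E[W²] = 0.068571429 + 0.4² = 0.22857143
Var(Z) = 22.333333*0.22857143 - (4.5*0.4)²
= 5.1047619 - 3.24 = 1.8647619

1.8647619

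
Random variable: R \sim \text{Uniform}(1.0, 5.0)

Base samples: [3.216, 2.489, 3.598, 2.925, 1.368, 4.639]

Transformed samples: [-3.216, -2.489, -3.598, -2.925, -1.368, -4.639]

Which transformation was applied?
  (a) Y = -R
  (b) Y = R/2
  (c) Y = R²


Checking option (a) Y = -R:
  R = 3.216 -> Y = -3.216 ✓
  R = 2.489 -> Y = -2.489 ✓
  R = 3.598 -> Y = -3.598 ✓
All samples match this transformation.

(a) -R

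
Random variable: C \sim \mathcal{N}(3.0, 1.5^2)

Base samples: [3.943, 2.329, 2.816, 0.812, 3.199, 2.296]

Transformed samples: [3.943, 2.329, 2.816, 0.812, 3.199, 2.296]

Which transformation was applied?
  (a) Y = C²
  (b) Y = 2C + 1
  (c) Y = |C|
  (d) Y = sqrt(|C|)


Checking option (c) Y = |C|:
  C = 3.943 -> Y = 3.943 ✓
  C = 2.329 -> Y = 2.329 ✓
  C = 2.816 -> Y = 2.816 ✓
All samples match this transformation.

(c) |C|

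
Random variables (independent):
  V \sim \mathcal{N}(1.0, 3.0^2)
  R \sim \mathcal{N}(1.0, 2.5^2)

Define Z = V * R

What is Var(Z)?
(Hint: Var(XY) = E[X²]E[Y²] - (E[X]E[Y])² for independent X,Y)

Var(XY) = E[X²]E[Y²] - (E[X]E[Y])²
E[V] = 1, Var(V) = 9
E[R] = 1, Var(R) = 6.25
E[V²] = 9 + 1² = 10
E[R²] = 6.25 + 1² = 7.25
Var(Z) = 10*7.25 - (1*1)²
= 72.5 - 1 = 71.5

71.5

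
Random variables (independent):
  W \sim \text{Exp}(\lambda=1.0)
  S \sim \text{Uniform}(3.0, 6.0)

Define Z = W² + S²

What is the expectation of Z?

E[Z] = E[W²] + E[S²]
E[W²] = Var(W) + E[W]² = 1 + 1 = 2
E[S²] = Var(S) + E[S]² = 0.75 + 20.25 = 21
E[Z] = 2 + 21 = 23

23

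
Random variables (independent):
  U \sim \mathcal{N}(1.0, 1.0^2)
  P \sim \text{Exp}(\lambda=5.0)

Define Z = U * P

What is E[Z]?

For independent RVs: E[XY] = E[X]*E[Y]
E[U] = 1
E[P] = 0.2
E[Z] = 1 * 0.2 = 0.2

0.2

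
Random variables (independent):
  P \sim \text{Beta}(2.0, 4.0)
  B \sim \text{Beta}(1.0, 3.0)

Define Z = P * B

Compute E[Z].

For independent RVs: E[XY] = E[X]*E[Y]
E[P] = 0.33333333
E[B] = 0.25
E[Z] = 0.33333333 * 0.25 = 0.083333333

0.083333333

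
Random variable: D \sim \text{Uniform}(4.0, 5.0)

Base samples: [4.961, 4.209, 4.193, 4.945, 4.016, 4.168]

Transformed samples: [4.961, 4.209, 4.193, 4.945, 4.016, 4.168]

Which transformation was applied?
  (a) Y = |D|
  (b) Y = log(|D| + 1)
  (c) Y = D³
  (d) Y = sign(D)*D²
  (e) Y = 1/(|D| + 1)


Checking option (a) Y = |D|:
  D = 4.961 -> Y = 4.961 ✓
  D = 4.209 -> Y = 4.209 ✓
  D = 4.193 -> Y = 4.193 ✓
All samples match this transformation.

(a) |D|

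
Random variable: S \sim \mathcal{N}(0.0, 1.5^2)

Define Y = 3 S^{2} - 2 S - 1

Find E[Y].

E[Y] = 3*E[S²] - 2*E[S] - 1
E[S] = 0
E[S²] = Var(S) + (E[S])² = 2.25 + 0 = 2.25
E[Y] = 3*2.25 - 2*0 - 1 = 5.75

5.75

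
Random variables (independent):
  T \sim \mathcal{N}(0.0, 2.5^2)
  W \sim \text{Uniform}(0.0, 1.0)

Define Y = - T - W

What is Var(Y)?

For independent RVs: Var(aX + bY) = a²Var(X) + b²Var(Y)
Var(T) = 6.25
Var(W) = 0.083333333
Var(Y) = (-1)²*6.25 + (-1)²*0.083333333
= 1*6.25 + 1*0.083333333 = 6.3333333

6.3333333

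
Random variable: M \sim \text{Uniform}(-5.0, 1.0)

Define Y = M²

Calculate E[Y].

Using E[X²] = Var(X) + (E[X])²:
E[M] = -2
Var(M) = (1 + 5)^2/12 = 3
E[M²] = 3 + (-2)² = 3 + 4 = 7

7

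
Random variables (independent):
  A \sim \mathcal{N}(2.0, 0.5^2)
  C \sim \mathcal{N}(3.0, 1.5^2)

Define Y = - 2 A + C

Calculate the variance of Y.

For independent RVs: Var(aX + bY) = a²Var(X) + b²Var(Y)
Var(A) = 0.25
Var(C) = 2.25
Var(Y) = (-2)²*0.25 + 1²*2.25
= 4*0.25 + 1*2.25 = 3.25

3.25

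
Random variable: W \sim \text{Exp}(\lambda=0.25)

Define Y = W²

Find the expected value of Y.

E[W²] = Var(W) + (E[W])² = 16 + 16 = 32

32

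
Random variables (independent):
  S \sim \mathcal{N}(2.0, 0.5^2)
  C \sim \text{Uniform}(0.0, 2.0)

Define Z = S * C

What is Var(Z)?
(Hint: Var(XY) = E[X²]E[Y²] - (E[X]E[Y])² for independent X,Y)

Var(XY) = E[X²]E[Y²] - (E[X]E[Y])²
E[S] = 2, Var(S) = 0.25
E[C] = 1, Var(C) = 0.33333333
E[S²] = 0.25 + 2² = 4.25
E[C²] = 0.33333333 + 1² = 1.3333333
Var(Z) = 4.25*1.3333333 - (2*1)²
= 5.6666667 - 4 = 1.6666667

1.6666667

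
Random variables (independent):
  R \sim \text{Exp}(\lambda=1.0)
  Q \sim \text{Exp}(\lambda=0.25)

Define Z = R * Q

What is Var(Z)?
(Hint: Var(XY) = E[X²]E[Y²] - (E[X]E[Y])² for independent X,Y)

Var(XY) = E[X²]E[Y²] - (E[X]E[Y])²
E[R] = 1, Var(R) = 1
E[Q] = 4, Var(Q) = 16
E[R²] = 1 + 1² = 2
E[Q²] = 16 + 4² = 32
Var(Z) = 2*32 - (1*4)²
= 64 - 16 = 48

48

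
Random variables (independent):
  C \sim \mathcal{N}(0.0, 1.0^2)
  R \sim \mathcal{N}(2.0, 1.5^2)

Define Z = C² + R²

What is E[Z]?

E[Z] = E[C²] + E[R²]
E[C²] = Var(C) + E[C]² = 1 + 0 = 1
E[R²] = Var(R) + E[R]² = 2.25 + 4 = 6.25
E[Z] = 1 + 6.25 = 7.25

7.25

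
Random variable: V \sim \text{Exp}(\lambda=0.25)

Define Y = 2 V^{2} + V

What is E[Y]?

E[Y] = 2*E[V²] + 1*E[V]
E[V] = 4
E[V²] = Var(V) + (E[V])² = 16 + 16 = 32
E[Y] = 2*32 + 1*4 = 68

68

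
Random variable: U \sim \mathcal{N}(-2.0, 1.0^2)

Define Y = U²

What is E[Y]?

Using E[X²] = Var(X) + (E[X])²:
E[U] = -2
Var(U) = 1.0^2 = 1
E[U²] = 1 + (-2)² = 1 + 4 = 5

5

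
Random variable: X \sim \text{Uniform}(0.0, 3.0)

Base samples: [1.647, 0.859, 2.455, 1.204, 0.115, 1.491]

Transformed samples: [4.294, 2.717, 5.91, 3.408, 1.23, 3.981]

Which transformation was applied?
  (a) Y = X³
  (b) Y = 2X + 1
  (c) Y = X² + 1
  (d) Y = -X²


Checking option (b) Y = 2X + 1:
  X = 1.647 -> Y = 4.294 ✓
  X = 0.859 -> Y = 2.717 ✓
  X = 2.455 -> Y = 5.91 ✓
All samples match this transformation.

(b) 2X + 1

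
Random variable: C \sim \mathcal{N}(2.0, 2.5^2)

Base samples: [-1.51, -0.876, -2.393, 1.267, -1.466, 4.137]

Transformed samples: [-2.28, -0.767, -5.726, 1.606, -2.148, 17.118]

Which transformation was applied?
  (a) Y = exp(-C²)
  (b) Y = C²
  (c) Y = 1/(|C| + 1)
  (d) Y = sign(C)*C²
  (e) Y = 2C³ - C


Checking option (d) Y = sign(C)*C²:
  C = -1.51 -> Y = -2.28 ✓
  C = -0.876 -> Y = -0.767 ✓
  C = -2.393 -> Y = -5.726 ✓
All samples match this transformation.

(d) sign(C)*C²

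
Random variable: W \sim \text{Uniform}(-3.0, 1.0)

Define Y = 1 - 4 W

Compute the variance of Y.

For Y = aW + b: Var(Y) = a² * Var(W)
Var(W) = (1 + 3)^2/12 = 1.3333333
Var(Y) = (-4)² * 1.3333333 = 16 * 1.3333333 = 21.333333

21.333333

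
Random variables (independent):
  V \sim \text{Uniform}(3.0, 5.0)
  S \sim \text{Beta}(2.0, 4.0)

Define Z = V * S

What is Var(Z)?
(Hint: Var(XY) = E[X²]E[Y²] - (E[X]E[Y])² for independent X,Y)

Var(XY) = E[X²]E[Y²] - (E[X]E[Y])²
E[V] = 4, Var(V) = 0.33333333
E[S] = 0.33333333, Var(S) = 0.031746032
E[V²] = 0.33333333 + 4² = 16.333333
E[S²] = 0.031746032 + 0.33333333² = 0.14285714
Var(Z) = 16.333333*0.14285714 - (4*0.33333333)²
= 2.3333333 - 1.7777778 = 0.55555556

0.55555556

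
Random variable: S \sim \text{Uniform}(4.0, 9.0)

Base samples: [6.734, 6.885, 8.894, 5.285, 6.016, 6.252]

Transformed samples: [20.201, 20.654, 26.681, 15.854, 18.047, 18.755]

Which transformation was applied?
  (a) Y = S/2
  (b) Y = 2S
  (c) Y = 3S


Checking option (c) Y = 3S:
  S = 6.734 -> Y = 20.201 ✓
  S = 6.885 -> Y = 20.654 ✓
  S = 8.894 -> Y = 26.681 ✓
All samples match this transformation.

(c) 3S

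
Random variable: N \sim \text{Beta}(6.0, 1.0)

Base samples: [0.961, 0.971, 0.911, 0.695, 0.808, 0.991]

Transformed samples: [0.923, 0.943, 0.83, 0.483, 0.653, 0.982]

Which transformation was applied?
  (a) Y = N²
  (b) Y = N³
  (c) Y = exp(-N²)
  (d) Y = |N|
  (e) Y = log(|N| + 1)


Checking option (a) Y = N²:
  N = 0.961 -> Y = 0.923 ✓
  N = 0.971 -> Y = 0.943 ✓
  N = 0.911 -> Y = 0.83 ✓
All samples match this transformation.

(a) N²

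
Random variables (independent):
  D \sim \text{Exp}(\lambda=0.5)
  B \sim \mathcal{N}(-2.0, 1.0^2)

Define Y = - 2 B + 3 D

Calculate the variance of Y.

For independent RVs: Var(aX + bY) = a²Var(X) + b²Var(Y)
Var(D) = 4
Var(B) = 1
Var(Y) = 3²*4 + (-2)²*1
= 9*4 + 4*1 = 40

40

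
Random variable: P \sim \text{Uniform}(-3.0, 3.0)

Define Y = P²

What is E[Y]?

E[P²] = Var(P) + (E[P])² = 3 + 0 = 3

3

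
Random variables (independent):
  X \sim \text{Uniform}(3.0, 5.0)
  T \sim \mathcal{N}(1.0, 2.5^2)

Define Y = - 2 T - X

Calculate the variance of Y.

For independent RVs: Var(aX + bY) = a²Var(X) + b²Var(Y)
Var(X) = 0.33333333
Var(T) = 6.25
Var(Y) = (-1)²*0.33333333 + (-2)²*6.25
= 1*0.33333333 + 4*6.25 = 25.333333

25.333333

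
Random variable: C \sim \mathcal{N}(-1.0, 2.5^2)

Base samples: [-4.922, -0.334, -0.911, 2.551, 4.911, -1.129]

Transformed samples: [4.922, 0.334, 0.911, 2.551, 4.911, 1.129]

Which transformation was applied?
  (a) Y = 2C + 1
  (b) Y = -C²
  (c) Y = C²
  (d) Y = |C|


Checking option (d) Y = |C|:
  C = -4.922 -> Y = 4.922 ✓
  C = -0.334 -> Y = 0.334 ✓
  C = -0.911 -> Y = 0.911 ✓
All samples match this transformation.

(d) |C|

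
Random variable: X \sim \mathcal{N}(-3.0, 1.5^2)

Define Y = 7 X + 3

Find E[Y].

For Y = 7X + 3:
E[Y] = 7 * E[X] + 3
E[X] = -3.0 = -3
E[Y] = 7 * (-3) + 3 = -18

-18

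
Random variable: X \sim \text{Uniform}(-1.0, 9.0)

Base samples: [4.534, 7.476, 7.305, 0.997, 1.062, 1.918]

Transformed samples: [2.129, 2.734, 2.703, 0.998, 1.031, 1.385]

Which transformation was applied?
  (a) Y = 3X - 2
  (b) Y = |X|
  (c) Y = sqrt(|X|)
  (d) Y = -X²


Checking option (c) Y = sqrt(|X|):
  X = 4.534 -> Y = 2.129 ✓
  X = 7.476 -> Y = 2.734 ✓
  X = 7.305 -> Y = 2.703 ✓
All samples match this transformation.

(c) sqrt(|X|)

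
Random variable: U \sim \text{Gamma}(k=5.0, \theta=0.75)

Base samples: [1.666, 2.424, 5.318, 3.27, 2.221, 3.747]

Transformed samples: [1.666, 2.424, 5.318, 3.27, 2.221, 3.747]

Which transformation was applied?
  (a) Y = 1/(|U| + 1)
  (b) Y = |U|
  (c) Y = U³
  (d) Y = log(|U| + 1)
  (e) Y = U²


Checking option (b) Y = |U|:
  U = 1.666 -> Y = 1.666 ✓
  U = 2.424 -> Y = 2.424 ✓
  U = 5.318 -> Y = 5.318 ✓
All samples match this transformation.

(b) |U|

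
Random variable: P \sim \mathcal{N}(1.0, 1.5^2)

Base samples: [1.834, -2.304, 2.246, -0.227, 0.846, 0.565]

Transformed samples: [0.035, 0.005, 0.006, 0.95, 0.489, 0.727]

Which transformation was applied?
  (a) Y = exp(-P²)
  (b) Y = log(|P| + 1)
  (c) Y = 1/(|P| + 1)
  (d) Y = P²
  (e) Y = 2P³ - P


Checking option (a) Y = exp(-P²):
  P = 1.834 -> Y = 0.035 ✓
  P = -2.304 -> Y = 0.005 ✓
  P = 2.246 -> Y = 0.006 ✓
All samples match this transformation.

(a) exp(-P²)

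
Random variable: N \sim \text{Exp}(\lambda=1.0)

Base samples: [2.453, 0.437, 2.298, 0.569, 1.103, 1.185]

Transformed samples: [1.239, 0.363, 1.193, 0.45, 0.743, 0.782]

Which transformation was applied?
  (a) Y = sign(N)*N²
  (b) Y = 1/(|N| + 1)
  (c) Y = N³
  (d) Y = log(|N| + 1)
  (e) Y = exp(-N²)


Checking option (d) Y = log(|N| + 1):
  N = 2.453 -> Y = 1.239 ✓
  N = 0.437 -> Y = 0.363 ✓
  N = 2.298 -> Y = 1.193 ✓
All samples match this transformation.

(d) log(|N| + 1)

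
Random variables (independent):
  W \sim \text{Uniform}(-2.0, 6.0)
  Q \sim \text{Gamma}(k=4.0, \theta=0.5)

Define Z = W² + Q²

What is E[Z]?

E[Z] = E[W²] + E[Q²]
E[W²] = Var(W) + E[W]² = 5.3333333 + 4 = 9.3333333
E[Q²] = Var(Q) + E[Q]² = 1 + 4 = 5
E[Z] = 9.3333333 + 5 = 14.333333

14.333333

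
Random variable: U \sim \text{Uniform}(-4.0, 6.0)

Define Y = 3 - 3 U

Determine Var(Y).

For Y = aU + b: Var(Y) = a² * Var(U)
Var(U) = (6 + 4)^2/12 = 8.3333333
Var(Y) = (-3)² * 8.3333333 = 9 * 8.3333333 = 75

75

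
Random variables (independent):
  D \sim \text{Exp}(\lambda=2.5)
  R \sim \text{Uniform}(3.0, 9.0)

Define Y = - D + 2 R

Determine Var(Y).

For independent RVs: Var(aX + bY) = a²Var(X) + b²Var(Y)
Var(D) = 0.16
Var(R) = 3
Var(Y) = (-1)²*0.16 + 2²*3
= 1*0.16 + 4*3 = 12.16

12.16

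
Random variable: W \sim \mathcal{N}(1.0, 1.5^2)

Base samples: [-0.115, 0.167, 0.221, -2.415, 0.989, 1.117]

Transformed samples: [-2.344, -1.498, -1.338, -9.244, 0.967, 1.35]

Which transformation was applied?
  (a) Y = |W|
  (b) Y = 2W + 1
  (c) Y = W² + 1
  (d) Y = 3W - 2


Checking option (d) Y = 3W - 2:
  W = -0.115 -> Y = -2.344 ✓
  W = 0.167 -> Y = -1.498 ✓
  W = 0.221 -> Y = -1.338 ✓
All samples match this transformation.

(d) 3W - 2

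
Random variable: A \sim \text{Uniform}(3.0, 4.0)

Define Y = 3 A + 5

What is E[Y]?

For Y = 3A + 5:
E[Y] = 3 * E[A] + 5
E[A] = (3 + 4)/2 = 3.5
E[Y] = 3 * 3.5 + 5 = 15.5

15.5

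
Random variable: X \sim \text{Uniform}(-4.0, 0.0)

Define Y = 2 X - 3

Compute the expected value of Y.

For Y = 2X - 3:
E[Y] = 2 * E[X] - 3
E[X] = (-4 + 0)/2 = -2
E[Y] = 2 * (-2) - 3 = -7

-7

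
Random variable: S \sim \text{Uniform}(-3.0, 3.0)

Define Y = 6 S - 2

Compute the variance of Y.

For Y = aS + b: Var(Y) = a² * Var(S)
Var(S) = (3 + 3)^2/12 = 3
Var(Y) = 6² * 3 = 36 * 3 = 108

108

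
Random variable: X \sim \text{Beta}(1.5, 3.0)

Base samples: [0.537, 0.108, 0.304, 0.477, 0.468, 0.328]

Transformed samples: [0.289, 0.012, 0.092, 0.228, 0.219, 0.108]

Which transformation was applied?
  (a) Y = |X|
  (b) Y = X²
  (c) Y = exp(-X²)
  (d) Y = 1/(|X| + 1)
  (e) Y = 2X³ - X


Checking option (b) Y = X²:
  X = 0.537 -> Y = 0.289 ✓
  X = 0.108 -> Y = 0.012 ✓
  X = 0.304 -> Y = 0.092 ✓
All samples match this transformation.

(b) X²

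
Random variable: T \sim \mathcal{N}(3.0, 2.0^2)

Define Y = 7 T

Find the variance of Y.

For Y = aT + b: Var(Y) = a² * Var(T)
Var(T) = 2.0^2 = 4
Var(Y) = 7² * 4 = 49 * 4 = 196

196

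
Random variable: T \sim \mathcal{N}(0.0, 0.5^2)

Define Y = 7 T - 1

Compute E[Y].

For Y = 7T - 1:
E[Y] = 7 * E[T] - 1
E[T] = 0.0 = 0
E[Y] = 7 * 0 - 1 = -1

-1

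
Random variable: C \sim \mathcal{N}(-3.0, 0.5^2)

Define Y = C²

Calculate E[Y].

E[C²] = Var(C) + (E[C])² = 0.25 + 9 = 9.25

9.25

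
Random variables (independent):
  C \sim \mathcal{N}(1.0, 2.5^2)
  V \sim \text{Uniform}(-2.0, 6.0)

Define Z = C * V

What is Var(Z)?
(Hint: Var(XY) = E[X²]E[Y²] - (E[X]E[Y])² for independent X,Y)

Var(XY) = E[X²]E[Y²] - (E[X]E[Y])²
E[C] = 1, Var(C) = 6.25
E[V] = 2, Var(V) = 5.3333333
E[C²] = 6.25 + 1² = 7.25
E[V²] = 5.3333333 + 2² = 9.3333333
Var(Z) = 7.25*9.3333333 - (1*2)²
= 67.666667 - 4 = 63.666667

63.666667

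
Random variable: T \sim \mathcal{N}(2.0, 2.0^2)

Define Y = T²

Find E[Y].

E[T²] = Var(T) + (E[T])² = 4 + 4 = 8

8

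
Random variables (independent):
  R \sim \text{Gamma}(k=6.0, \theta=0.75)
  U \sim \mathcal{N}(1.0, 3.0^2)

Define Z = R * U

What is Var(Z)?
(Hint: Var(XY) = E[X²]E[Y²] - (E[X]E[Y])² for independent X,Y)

Var(XY) = E[X²]E[Y²] - (E[X]E[Y])²
E[R] = 4.5, Var(R) = 3.375
E[U] = 1, Var(U) = 9
E[R²] = 3.375 + 4.5² = 23.625
E[U²] = 9 + 1² = 10
Var(Z) = 23.625*10 - (4.5*1)²
= 236.25 - 20.25 = 216

216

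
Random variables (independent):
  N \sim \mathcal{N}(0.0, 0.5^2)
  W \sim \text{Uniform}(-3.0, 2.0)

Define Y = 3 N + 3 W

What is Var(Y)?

For independent RVs: Var(aX + bY) = a²Var(X) + b²Var(Y)
Var(N) = 0.25
Var(W) = 2.0833333
Var(Y) = 3²*0.25 + 3²*2.0833333
= 9*0.25 + 9*2.0833333 = 21

21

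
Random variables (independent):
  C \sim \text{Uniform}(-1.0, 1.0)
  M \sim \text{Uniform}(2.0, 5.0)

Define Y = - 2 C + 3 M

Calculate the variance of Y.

For independent RVs: Var(aX + bY) = a²Var(X) + b²Var(Y)
Var(C) = 0.33333333
Var(M) = 0.75
Var(Y) = (-2)²*0.33333333 + 3²*0.75
= 4*0.33333333 + 9*0.75 = 8.0833333

8.0833333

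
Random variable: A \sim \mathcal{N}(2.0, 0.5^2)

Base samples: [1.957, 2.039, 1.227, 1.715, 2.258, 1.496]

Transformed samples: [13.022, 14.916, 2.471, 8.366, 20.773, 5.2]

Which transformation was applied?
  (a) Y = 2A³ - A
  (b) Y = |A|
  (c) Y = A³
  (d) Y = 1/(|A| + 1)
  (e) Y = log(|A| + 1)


Checking option (a) Y = 2A³ - A:
  A = 1.957 -> Y = 13.022 ✓
  A = 2.039 -> Y = 14.916 ✓
  A = 1.227 -> Y = 2.471 ✓
All samples match this transformation.

(a) 2A³ - A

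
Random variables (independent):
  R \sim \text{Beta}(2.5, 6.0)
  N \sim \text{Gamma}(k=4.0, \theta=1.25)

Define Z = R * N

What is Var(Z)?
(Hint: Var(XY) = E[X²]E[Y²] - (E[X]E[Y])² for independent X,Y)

Var(XY) = E[X²]E[Y²] - (E[X]E[Y])²
E[R] = 0.29411765, Var(R) = 0.021853943
E[N] = 5, Var(N) = 6.25
E[R²] = 0.021853943 + 0.29411765² = 0.10835913
E[N²] = 6.25 + 5² = 31.25
Var(Z) = 0.10835913*31.25 - (0.29411765*5)²
= 3.3862229 - 2.1626298 = 1.2235932

1.2235932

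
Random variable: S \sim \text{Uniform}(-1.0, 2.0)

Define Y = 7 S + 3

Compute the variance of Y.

For Y = aS + b: Var(Y) = a² * Var(S)
Var(S) = (2 + 1)^2/12 = 0.75
Var(Y) = 7² * 0.75 = 49 * 0.75 = 36.75

36.75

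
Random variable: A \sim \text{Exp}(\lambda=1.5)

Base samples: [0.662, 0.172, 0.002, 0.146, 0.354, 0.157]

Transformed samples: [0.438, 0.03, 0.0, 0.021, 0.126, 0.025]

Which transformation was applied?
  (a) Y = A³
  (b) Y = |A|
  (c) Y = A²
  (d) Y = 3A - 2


Checking option (c) Y = A²:
  A = 0.662 -> Y = 0.438 ✓
  A = 0.172 -> Y = 0.03 ✓
  A = 0.002 -> Y = 0.0 ✓
All samples match this transformation.

(c) A²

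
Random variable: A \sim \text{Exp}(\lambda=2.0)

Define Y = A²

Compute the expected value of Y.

E[A²] = Var(A) + (E[A])² = 0.25 + 0.25 = 0.5

0.5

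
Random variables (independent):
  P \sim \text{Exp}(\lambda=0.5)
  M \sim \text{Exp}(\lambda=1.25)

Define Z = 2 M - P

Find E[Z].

E[Z] = -1*E[P] + 2*E[M]
E[P] = 2
E[M] = 0.8
E[Z] = -1*2 + 2*0.8 = -0.4

-0.4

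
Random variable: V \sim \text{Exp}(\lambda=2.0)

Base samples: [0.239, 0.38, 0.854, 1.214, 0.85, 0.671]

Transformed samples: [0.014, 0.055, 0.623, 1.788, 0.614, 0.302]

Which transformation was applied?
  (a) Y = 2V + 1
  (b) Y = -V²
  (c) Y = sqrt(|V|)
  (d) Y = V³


Checking option (d) Y = V³:
  V = 0.239 -> Y = 0.014 ✓
  V = 0.38 -> Y = 0.055 ✓
  V = 0.854 -> Y = 0.623 ✓
All samples match this transformation.

(d) V³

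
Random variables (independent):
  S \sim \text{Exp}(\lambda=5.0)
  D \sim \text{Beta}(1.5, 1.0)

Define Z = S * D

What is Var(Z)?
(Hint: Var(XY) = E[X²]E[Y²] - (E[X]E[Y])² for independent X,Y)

Var(XY) = E[X²]E[Y²] - (E[X]E[Y])²
E[S] = 0.2, Var(S) = 0.04
E[D] = 0.6, Var(D) = 0.068571429
E[S²] = 0.04 + 0.2² = 0.08
E[D²] = 0.068571429 + 0.6² = 0.42857143
Var(Z) = 0.08*0.42857143 - (0.2*0.6)²
= 0.034285714 - 0.0144 = 0.019885714

0.019885714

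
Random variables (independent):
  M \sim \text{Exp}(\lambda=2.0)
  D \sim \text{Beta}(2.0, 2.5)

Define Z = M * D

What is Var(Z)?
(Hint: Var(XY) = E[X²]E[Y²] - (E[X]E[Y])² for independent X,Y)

Var(XY) = E[X²]E[Y²] - (E[X]E[Y])²
E[M] = 0.5, Var(M) = 0.25
E[D] = 0.44444444, Var(D) = 0.044893378
E[M²] = 0.25 + 0.5² = 0.5
E[D²] = 0.044893378 + 0.44444444² = 0.24242424
Var(Z) = 0.5*0.24242424 - (0.5*0.44444444)²
= 0.12121212 - 0.049382716 = 0.071829405

0.071829405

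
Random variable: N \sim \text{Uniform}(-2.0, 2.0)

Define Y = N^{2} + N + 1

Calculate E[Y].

E[Y] = 1*E[N²] + 1*E[N] + 1
E[N] = 0
E[N²] = Var(N) + (E[N])² = 1.3333333 + 0 = 1.3333333
E[Y] = 1*1.3333333 + 1*0 + 1 = 2.3333333

2.3333333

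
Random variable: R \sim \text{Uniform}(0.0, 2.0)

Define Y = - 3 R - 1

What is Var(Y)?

For Y = aR + b: Var(Y) = a² * Var(R)
Var(R) = (2 - 0)^2/12 = 0.33333333
Var(Y) = (-3)² * 0.33333333 = 9 * 0.33333333 = 3

3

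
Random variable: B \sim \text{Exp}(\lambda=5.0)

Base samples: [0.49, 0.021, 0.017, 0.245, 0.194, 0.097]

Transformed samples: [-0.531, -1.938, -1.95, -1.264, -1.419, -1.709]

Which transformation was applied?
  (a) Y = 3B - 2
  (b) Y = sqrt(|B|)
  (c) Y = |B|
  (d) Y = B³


Checking option (a) Y = 3B - 2:
  B = 0.49 -> Y = -0.531 ✓
  B = 0.021 -> Y = -1.938 ✓
  B = 0.017 -> Y = -1.95 ✓
All samples match this transformation.

(a) 3B - 2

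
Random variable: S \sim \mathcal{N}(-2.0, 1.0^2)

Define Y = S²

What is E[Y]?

Using E[X²] = Var(X) + (E[X])²:
E[S] = -2
Var(S) = 1.0^2 = 1
E[S²] = 1 + (-2)² = 1 + 4 = 5

5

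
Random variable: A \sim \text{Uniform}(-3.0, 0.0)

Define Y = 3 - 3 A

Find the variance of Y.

For Y = aA + b: Var(Y) = a² * Var(A)
Var(A) = (0 + 3)^2/12 = 0.75
Var(Y) = (-3)² * 0.75 = 9 * 0.75 = 6.75

6.75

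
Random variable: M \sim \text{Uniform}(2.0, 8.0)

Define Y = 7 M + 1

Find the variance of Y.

For Y = aM + b: Var(Y) = a² * Var(M)
Var(M) = (8 - 2)^2/12 = 3
Var(Y) = 7² * 3 = 49 * 3 = 147

147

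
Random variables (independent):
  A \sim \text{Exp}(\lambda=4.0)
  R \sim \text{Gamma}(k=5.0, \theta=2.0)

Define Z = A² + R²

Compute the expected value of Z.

E[Z] = E[A²] + E[R²]
E[A²] = Var(A) + E[A]² = 0.0625 + 0.0625 = 0.125
E[R²] = Var(R) + E[R]² = 20 + 100 = 120
E[Z] = 0.125 + 120 = 120.125

120.125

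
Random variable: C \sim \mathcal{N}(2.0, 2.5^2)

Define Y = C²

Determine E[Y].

Using E[X²] = Var(X) + (E[X])²:
E[C] = 2
Var(C) = 2.5^2 = 6.25
E[C²] = 6.25 + 2² = 6.25 + 4 = 10.25

10.25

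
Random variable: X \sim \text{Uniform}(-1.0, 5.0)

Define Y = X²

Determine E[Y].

Using E[X²] = Var(X) + (E[X])²:
E[X] = 2
Var(X) = (5 + 1)^2/12 = 3
E[X²] = 3 + 2² = 3 + 4 = 7

7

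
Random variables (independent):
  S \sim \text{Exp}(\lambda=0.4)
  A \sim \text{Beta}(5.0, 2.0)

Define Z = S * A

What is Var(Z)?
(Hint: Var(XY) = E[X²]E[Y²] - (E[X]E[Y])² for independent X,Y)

Var(XY) = E[X²]E[Y²] - (E[X]E[Y])²
E[S] = 2.5, Var(S) = 6.25
E[A] = 0.71428571, Var(A) = 0.025510204
E[S²] = 6.25 + 2.5² = 12.5
E[A²] = 0.025510204 + 0.71428571² = 0.53571429
Var(Z) = 12.5*0.53571429 - (2.5*0.71428571)²
= 6.6964286 - 3.1887755 = 3.5076531

3.5076531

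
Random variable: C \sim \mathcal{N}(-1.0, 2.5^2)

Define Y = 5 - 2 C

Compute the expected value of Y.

For Y = -2C + 5:
E[Y] = -2 * E[C] + 5
E[C] = -1.0 = -1
E[Y] = -2 * (-1) + 5 = 7

7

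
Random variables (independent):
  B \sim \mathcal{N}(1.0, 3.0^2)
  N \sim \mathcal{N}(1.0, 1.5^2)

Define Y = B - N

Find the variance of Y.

For independent RVs: Var(aX + bY) = a²Var(X) + b²Var(Y)
Var(B) = 9
Var(N) = 2.25
Var(Y) = 1²*9 + (-1)²*2.25
= 1*9 + 1*2.25 = 11.25

11.25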